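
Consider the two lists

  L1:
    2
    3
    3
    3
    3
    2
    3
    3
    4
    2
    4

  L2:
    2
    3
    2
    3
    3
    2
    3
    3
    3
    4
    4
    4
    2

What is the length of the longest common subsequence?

9

Pick 2 [1,1], 3 [2,2], 3 [3,4], 3 [4,5], 3 [5,7], 3 [7,8], 3 [8,9], 4 [9,12], 2 [10,13]; all 9 values appear in both, in order. The LCS DP gives dp[11][13] = 9, so this is optimal.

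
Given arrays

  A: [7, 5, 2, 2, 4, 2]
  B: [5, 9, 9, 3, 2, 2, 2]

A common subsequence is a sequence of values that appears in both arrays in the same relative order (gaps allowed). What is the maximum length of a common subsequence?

Let dp[i][j] be the LCS length of the first i values of A and the first j values of B. dp[i][j] = dp[i-1][j-1]+1 when the i-th and j-th values match, else max(dp[i-1][j], dp[i][j-1]).
    ·  5  9  9  3  2  2  2
 ·  0  0  0  0  0  0  0  0
 7  0  0  0  0  0  0  0  0
 5  0  1  1  1  1  1  1  1
 2  0  1  1  1  1  2  2  2
 2  0  1  1  1  1  2  3  3
 4  0  1  1  1  1  2  3  3
 2  0  1  1  1  1  2  3  4
dp[6][7] = 4. One LCS (by backtracking along matches): 5, 2, 2, 2.

4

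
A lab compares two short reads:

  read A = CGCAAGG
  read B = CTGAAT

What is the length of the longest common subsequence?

Taking C [1,1], then G [2,3], then A [4,4], then A [5,5] gives a common subsequence of length 4. Since dp[7][6] = 4, nothing longer is possible.

4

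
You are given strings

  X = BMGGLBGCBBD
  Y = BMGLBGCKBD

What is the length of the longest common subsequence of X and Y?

9

Let dp[i][j] be the LCS length of the first i characters of X and the first j characters of Y. dp[i][j] = dp[i-1][j-1]+1 when the i-th and j-th characters match, else max(dp[i-1][j], dp[i][j-1]).
    ·  B  M  G  L  B  G  C  K  B  D
 ·  0  0  0  0  0  0  0  0  0  0  0
 B  0  1  1  1  1  1  1  1  1  1  1
 M  0  1  2  2  2  2  2  2  2  2  2
 G  0  1  2  3  3  3  3  3  3  3  3
 G  0  1  2  3  3  3  4  4  4  4  4
 L  0  1  2  3  4  4  4  4  4  4  4
 B  0  1  2  3  4  5  5  5  5  5  5
 G  0  1  2  3  4  5  6  6  6  6  6
 C  0  1  2  3  4  5  6  7  7  7  7
 B  0  1  2  3  4  5  6  7  7  8  8
 B  0  1  2  3  4  5  6  7  7  8  8
 D  0  1  2  3  4  5  6  7  7  8  9
dp[11][10] = 9. One LCS (by backtracking along matches): BMGLBGCBD.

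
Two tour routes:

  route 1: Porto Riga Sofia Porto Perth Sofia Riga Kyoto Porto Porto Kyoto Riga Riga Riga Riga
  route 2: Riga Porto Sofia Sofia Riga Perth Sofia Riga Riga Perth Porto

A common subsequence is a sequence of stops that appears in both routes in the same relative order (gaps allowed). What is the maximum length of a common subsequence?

6

One common subsequence of length 6: Porto [1,2], then Riga [2,5], then Perth [5,6], then Sofia [6,7], then Riga [7,9], then Porto [10,11]. dp[15][11] = 6 confirms this is the maximum.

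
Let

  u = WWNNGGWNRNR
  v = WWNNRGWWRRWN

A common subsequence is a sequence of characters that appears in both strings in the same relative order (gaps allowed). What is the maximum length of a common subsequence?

Let dp[i][j] be the LCS length of the first i characters of u and the first j characters of v. dp[i][j] = dp[i-1][j-1]+1 when the i-th and j-th characters match, else max(dp[i-1][j], dp[i][j-1]).
    ·  W  W  N  N  R  G  W  W  R  R  W  N
 ·  0  0  0  0  0  0  0  0  0  0  0  0  0
 W  0  1  1  1  1  1  1  1  1  1  1  1  1
 W  0  1  2  2  2  2  2  2  2  2  2  2  2
 N  0  1  2  3  3  3  3  3  3  3  3  3  3
 N  0  1  2  3  4  4  4  4  4  4  4  4  4
 G  0  1  2  3  4  4  5  5  5  5  5  5  5
 G  0  1  2  3  4  4  5  5  5  5  5  5  5
 W  0  1  2  3  4  4  5  6  6  6  6  6  6
 N  0  1  2  3  4  4  5  6  6  6  6  6  7
 R  0  1  2  3  4  5  5  6  6  7  7  7  7
 N  0  1  2  3  4  5  5  6  6  7  7  7  8
 R  0  1  2  3  4  5  5  6  6  7  8  8  8
dp[11][12] = 8. One LCS (by backtracking along matches): WWNNGWRN.

8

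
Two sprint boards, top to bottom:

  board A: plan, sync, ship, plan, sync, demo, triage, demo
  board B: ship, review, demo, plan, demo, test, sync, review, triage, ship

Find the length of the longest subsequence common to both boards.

Taking ship at board A[3]=board B[1], then plan at board A[4]=board B[4], then sync at board A[5]=board B[7], then triage at board A[7]=board B[9] gives a common subsequence of length 4, and the DP table's final entry dp[8][10] is also 4, so no common subsequence is longer.

4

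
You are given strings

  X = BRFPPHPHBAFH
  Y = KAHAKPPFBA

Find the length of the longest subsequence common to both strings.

4

Let dp[i][j] be the LCS length of the first i characters of X and the first j characters of Y. dp[i][j] = dp[i-1][j-1]+1 when the i-th and j-th characters match, else max(dp[i-1][j], dp[i][j-1]).
    ·  K  A  H  A  K  P  P  F  B  A
 ·  0  0  0  0  0  0  0  0  0  0  0
 B  0  0  0  0  0  0  0  0  0  1  1
 R  0  0  0  0  0  0  0  0  0  1  1
 F  0  0  0  0  0  0  0  0  1  1  1
 P  0  0  0  0  0  0  1  1  1  1  1
 P  0  0  0  0  0  0  1  2  2  2  2
 H  0  0  0  1  1  1  1  2  2  2  2
 P  0  0  0  1  1  1  2  2  2  2  2
 H  0  0  0  1  1  1  2  2  2  2  2
 B  0  0  0  1  1  1  2  2  2  3  3
 A  0  0  1  1  2  2  2  2  2  3  4
 F  0  0  1  1  2  2  2  2  3  3  4
 H  0  0  1  2  2  2  2  2  3  3  4
dp[12][10] = 4. One LCS (by backtracking along matches): PPBA.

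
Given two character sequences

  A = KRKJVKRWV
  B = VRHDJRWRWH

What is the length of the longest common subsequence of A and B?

4

Let dp[i][j] be the LCS length of the first i characters of A and the first j characters of B. dp[i][j] = dp[i-1][j-1]+1 when the i-th and j-th characters match, else max(dp[i-1][j], dp[i][j-1]).
    ·  V  R  H  D  J  R  W  R  W  H
 ·  0  0  0  0  0  0  0  0  0  0  0
 K  0  0  0  0  0  0  0  0  0  0  0
 R  0  0  1  1  1  1  1  1  1  1  1
 K  0  0  1  1  1  1  1  1  1  1  1
 J  0  0  1  1  1  2  2  2  2  2  2
 V  0  1  1  1  1  2  2  2  2  2  2
 K  0  1  1  1  1  2  2  2  2  2  2
 R  0  1  2  2  2  2  3  3  3  3  3
 W  0  1  2  2  2  2  3  4  4  4  4
 V  0  1  2  2  2  2  3  4  4  4  4
dp[9][10] = 4. One LCS (by backtracking along matches): RJRW.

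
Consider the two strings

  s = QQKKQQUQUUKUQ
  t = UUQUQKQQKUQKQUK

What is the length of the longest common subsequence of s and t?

One common subsequence of length 9: Q [1,3]; then Q [2,5]; then K [4,6]; then Q [5,7]; then Q [6,8]; then U [7,10]; then Q [8,13]; then U [10,14]; then K [11,15]. The LCS DP gives dp[13][15] = 9, so this is optimal.

9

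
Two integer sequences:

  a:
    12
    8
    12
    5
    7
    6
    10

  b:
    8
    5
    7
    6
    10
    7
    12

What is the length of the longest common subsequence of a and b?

5

Pick 8 (a #2, b #1); then 5 (a #4, b #2); then 7 (a #5, b #3); then 6 (a #6, b #4); then 10 (a #7, b #5); all 5 values appear in both, in order. dp[7][7] = 5 confirms this is the maximum.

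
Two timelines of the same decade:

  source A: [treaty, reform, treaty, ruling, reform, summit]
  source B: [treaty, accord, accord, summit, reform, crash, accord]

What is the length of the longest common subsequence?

2

Pick treaty [1,1]; then reform [2,5]; all 2 events appear in both, in order. The LCS DP gives dp[6][7] = 2, so this is optimal.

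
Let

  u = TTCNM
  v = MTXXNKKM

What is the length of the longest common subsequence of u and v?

Match T (u #1, v #2), then N (u #4, v #5), then M (u #5, v #8) — 3 characters in the same relative order in both. The LCS DP gives dp[5][8] = 3, so this is optimal.

3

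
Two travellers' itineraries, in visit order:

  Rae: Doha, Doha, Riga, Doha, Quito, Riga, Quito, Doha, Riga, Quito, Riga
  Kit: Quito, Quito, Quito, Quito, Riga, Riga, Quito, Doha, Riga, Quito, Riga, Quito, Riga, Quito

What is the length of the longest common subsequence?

Match Doha (Rae #2, Kit #8), Riga (Rae #3, Kit #9), Quito (Rae #5, Kit #10), Riga (Rae #6, Kit #11), Quito (Rae #7, Kit #12), Riga (Rae #9, Kit #13), Quito (Rae #10, Kit #14) — 7 stops in the same relative order in both, and the DP table's final entry dp[11][14] is also 7, so no common subsequence is longer.

7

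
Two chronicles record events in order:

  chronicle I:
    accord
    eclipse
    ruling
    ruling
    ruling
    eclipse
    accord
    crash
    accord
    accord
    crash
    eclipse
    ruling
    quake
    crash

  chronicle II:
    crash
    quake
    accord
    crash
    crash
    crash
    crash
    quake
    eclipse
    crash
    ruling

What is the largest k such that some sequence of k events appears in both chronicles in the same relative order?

5

One common subsequence of length 5: accord at chronicle I[1]=chronicle II[3], then crash at chronicle I[8]=chronicle II[6], then crash at chronicle I[11]=chronicle II[7], then eclipse at chronicle I[12]=chronicle II[9], then ruling at chronicle I[13]=chronicle II[11]. dp[15][11] = 5 confirms this is the maximum.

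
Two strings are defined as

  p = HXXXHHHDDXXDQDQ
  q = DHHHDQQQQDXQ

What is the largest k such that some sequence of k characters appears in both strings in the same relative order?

Pick H [5,2]; then H [6,3]; then H [7,4]; then D [8,5]; then D [9,10]; then X [11,11]; then Q [15,12]; all 7 characters appear in both, in order. The LCS DP gives dp[15][12] = 7, so this is optimal.

7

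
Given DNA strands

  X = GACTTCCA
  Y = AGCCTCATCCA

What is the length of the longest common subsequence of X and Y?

7

Taking G (X #1, Y #2) → C (X #3, Y #4) → T (X #4, Y #5) → T (X #5, Y #8) → C (X #6, Y #9) → C (X #7, Y #10) → A (X #8, Y #11) gives a common subsequence of length 7. dp[8][11] = 7 confirms this is the maximum.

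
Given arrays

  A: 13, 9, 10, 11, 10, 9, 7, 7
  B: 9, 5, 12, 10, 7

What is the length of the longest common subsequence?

3

Let dp[i][j] be the LCS length of the first i values of A and the first j values of B. dp[i][j] = dp[i-1][j-1]+1 when the i-th and j-th values match, else max(dp[i-1][j], dp[i][j-1]).
    ·  9  5 12 10  7
 ·  0  0  0  0  0  0
13  0  0  0  0  0  0
 9  0  1  1  1  1  1
10  0  1  1  1  2  2
11  0  1  1  1  2  2
10  0  1  1  1  2  2
 9  0  1  1  1  2  2
 7  0  1  1  1  2  3
 7  0  1  1  1  2  3
dp[8][5] = 3. One LCS (by backtracking along matches): 9, 10, 7.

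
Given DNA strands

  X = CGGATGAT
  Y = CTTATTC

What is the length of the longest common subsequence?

4

Match C (X #1, Y #1), A (X #4, Y #4), T (X #5, Y #5), T (X #8, Y #6) — 4 bases in the same relative order in both. Since dp[8][7] = 4, nothing longer is possible.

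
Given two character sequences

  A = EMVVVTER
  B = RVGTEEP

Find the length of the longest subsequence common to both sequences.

Let dp[i][j] be the LCS length of the first i characters of A and the first j characters of B. dp[i][j] = dp[i-1][j-1]+1 when the i-th and j-th characters match, else max(dp[i-1][j], dp[i][j-1]).
    ·  R  V  G  T  E  E  P
 ·  0  0  0  0  0  0  0  0
 E  0  0  0  0  0  1  1  1
 M  0  0  0  0  0  1  1  1
 V  0  0  1  1  1  1  1  1
 V  0  0  1  1  1  1  1  1
 V  0  0  1  1  1  1  1  1
 T  0  0  1  1  2  2  2  2
 E  0  0  1  1  2  3  3  3
 R  0  1  1  1  2  3  3  3
dp[8][7] = 3. One LCS (by backtracking along matches): VTE.

3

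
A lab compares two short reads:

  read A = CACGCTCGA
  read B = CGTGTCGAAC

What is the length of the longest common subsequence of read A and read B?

6

Pick C [1,1], G [4,4], T [6,5], C [7,6], G [8,7], A [9,9]; all 6 bases appear in both, in order. The LCS DP gives dp[9][10] = 6, so this is optimal.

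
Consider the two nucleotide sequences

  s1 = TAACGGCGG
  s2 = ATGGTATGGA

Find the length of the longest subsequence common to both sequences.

One common subsequence of length 5: T (s1 #1, s2 #2) → G (s1 #5, s2 #3) → G (s1 #6, s2 #4) → G (s1 #8, s2 #8) → G (s1 #9, s2 #9). dp[9][10] = 5 confirms this is the maximum.

5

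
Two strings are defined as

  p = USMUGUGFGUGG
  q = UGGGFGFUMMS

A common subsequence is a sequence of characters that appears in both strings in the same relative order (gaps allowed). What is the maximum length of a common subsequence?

Let dp[i][j] be the LCS length of the first i characters of p and the first j characters of q. dp[i][j] = dp[i-1][j-1]+1 when the i-th and j-th characters match, else max(dp[i-1][j], dp[i][j-1]).
    ·  U  G  G  G  F  G  F  U  M  M  S
 ·  0  0  0  0  0  0  0  0  0  0  0  0
 U  0  1  1  1  1  1  1  1  1  1  1  1
 S  0  1  1  1  1  1  1  1  1  1  1  2
 M  0  1  1  1  1  1  1  1  1  2  2  2
 U  0  1  1  1  1  1  1  1  2  2  2  2
 G  0  1  2  2  2  2  2  2  2  2  2  2
 U  0  1  2  2  2  2  2  2  3  3  3  3
 G  0  1  2  3  3  3  3  3  3  3  3  3
 F  0  1  2  3  3  4  4  4  4  4  4  4
 G  0  1  2  3  4  4  5  5  5  5  5  5
 U  0  1  2  3  4  4  5  5  6  6  6  6
 G  0  1  2  3  4  4  5  5  6  6  6  6
 G  0  1  2  3  4  4  5  5  6  6  6  6
dp[12][11] = 6. One LCS (by backtracking along matches): UGGFGU.

6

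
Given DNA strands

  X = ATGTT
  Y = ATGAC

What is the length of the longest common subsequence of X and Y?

3

Let dp[i][j] be the LCS length of the first i bases of X and the first j bases of Y. dp[i][j] = dp[i-1][j-1]+1 when the i-th and j-th bases match, else max(dp[i-1][j], dp[i][j-1]).
    ·  A  T  G  A  C
 ·  0  0  0  0  0  0
 A  0  1  1  1  1  1
 T  0  1  2  2  2  2
 G  0  1  2  3  3  3
 T  0  1  2  3  3  3
 T  0  1  2  3  3  3
dp[5][5] = 3. One LCS (by backtracking along matches): ATG.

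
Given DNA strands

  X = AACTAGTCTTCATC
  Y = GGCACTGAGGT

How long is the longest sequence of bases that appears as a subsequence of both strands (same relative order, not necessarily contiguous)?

6

Match A [2,4], then C [3,5], then T [4,6], then A [5,8], then G [6,10], then T [13,11] — 6 bases in the same relative order in both. Since dp[14][11] = 6, nothing longer is possible.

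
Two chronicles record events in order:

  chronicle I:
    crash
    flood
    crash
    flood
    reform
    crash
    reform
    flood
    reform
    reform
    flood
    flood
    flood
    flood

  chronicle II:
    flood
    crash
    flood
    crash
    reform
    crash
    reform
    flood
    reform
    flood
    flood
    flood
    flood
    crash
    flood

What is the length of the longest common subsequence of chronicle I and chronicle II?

Pick crash (chronicle I #1, chronicle II #2), then flood (chronicle I #2, chronicle II #3), then crash (chronicle I #3, chronicle II #4), then reform (chronicle I #5, chronicle II #5), then crash (chronicle I #6, chronicle II #6), then reform (chronicle I #7, chronicle II #7), then flood (chronicle I #8, chronicle II #8), then reform (chronicle I #9, chronicle II #9), then flood (chronicle I #11, chronicle II #11), then flood (chronicle I #12, chronicle II #12), then flood (chronicle I #13, chronicle II #13), then flood (chronicle I #14, chronicle II #15); all 12 events appear in both, in order. dp[14][15] = 12 confirms this is the maximum.

12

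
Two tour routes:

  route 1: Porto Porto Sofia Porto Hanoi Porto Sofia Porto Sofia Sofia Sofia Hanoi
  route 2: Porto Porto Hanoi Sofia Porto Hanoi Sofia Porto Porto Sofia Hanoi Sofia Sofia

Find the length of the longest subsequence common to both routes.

Match Porto (route 1 #1, route 2 #1), then Porto (route 1 #2, route 2 #2), then Sofia (route 1 #3, route 2 #4), then Porto (route 1 #4, route 2 #5), then Hanoi (route 1 #5, route 2 #6), then Porto (route 1 #6, route 2 #8), then Porto (route 1 #8, route 2 #9), then Sofia (route 1 #9, route 2 #10), then Sofia (route 1 #10, route 2 #12), then Sofia (route 1 #11, route 2 #13) — 10 stops in the same relative order in both. dp[12][13] = 10 confirms this is the maximum.

10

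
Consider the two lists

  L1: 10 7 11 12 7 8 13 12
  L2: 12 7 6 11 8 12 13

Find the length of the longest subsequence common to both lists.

4

Let dp[i][j] be the LCS length of the first i values of L1 and the first j values of L2. dp[i][j] = dp[i-1][j-1]+1 when the i-th and j-th values match, else max(dp[i-1][j], dp[i][j-1]).
    · 12  7  6 11  8 12 13
 ·  0  0  0  0  0  0  0  0
10  0  0  0  0  0  0  0  0
 7  0  0  1  1  1  1  1  1
11  0  0  1  1  2  2  2  2
12  0  1  1  1  2  2  3  3
 7  0  1  2  2  2  2  3  3
 8  0  1  2  2  2  3  3  3
13  0  1  2  2  2  3  3  4
12  0  1  2  2  2  3  4  4
dp[8][7] = 4. One LCS (by backtracking along matches): 7, 11, 12, 13.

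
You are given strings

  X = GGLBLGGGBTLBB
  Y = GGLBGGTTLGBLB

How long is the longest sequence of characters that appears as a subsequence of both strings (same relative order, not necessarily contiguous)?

Match G (X #1, Y #1); then G (X #2, Y #2); then L (X #3, Y #3); then B (X #4, Y #4); then G (X #6, Y #5); then G (X #7, Y #6); then G (X #8, Y #10); then B (X #9, Y #11); then L (X #11, Y #12); then B (X #13, Y #13) — 10 characters in the same relative order in both. dp[13][13] = 10 confirms this is the maximum.

10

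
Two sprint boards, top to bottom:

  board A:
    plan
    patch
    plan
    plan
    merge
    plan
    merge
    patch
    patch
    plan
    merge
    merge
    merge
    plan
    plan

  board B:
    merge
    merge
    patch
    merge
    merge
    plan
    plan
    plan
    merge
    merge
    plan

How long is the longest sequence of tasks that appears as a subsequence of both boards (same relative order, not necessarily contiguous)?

7

Taking patch at board A[2]=board B[3], then plan at board A[4]=board B[6], then plan at board A[6]=board B[7], then plan at board A[10]=board B[8], then merge at board A[12]=board B[9], then merge at board A[13]=board B[10], then plan at board A[15]=board B[11] gives a common subsequence of length 7. Since dp[15][11] = 7, nothing longer is possible.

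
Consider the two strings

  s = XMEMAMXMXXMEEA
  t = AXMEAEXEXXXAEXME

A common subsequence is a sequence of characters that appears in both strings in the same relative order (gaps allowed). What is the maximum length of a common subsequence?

9

Taking X at s[1]=t[2] → M at s[2]=t[3] → E at s[3]=t[4] → A at s[5]=t[5] → X at s[7]=t[10] → X at s[9]=t[11] → X at s[10]=t[14] → M at s[11]=t[15] → E at s[13]=t[16] gives a common subsequence of length 9. dp[14][16] = 9 confirms this is the maximum.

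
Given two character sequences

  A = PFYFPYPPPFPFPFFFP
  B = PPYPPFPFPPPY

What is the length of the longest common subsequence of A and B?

Taking P at A[1]=B[1]; then P at A[5]=B[2]; then Y at A[6]=B[3]; then P at A[7]=B[4]; then P at A[8]=B[5]; then P at A[9]=B[7]; then F at A[10]=B[8]; then P at A[11]=B[9]; then P at A[13]=B[10]; then P at A[17]=B[11] gives a common subsequence of length 10, and the DP table's final entry dp[17][12] is also 10, so no common subsequence is longer.

10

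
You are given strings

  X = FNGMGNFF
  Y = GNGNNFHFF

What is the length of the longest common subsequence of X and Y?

Match N [2,2] → G [3,3] → N [6,5] → F [7,8] → F [8,9] — 5 characters in the same relative order in both. dp[8][9] = 5 confirms this is the maximum.

5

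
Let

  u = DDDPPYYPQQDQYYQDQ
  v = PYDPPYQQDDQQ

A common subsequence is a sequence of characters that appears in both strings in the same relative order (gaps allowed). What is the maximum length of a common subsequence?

Taking D at u[3]=v[3], P at u[4]=v[4], P at u[5]=v[5], Y at u[7]=v[6], Q at u[9]=v[7], Q at u[10]=v[8], D at u[11]=v[10], Q at u[15]=v[11], Q at u[17]=v[12] gives a common subsequence of length 9. Since dp[17][12] = 9, nothing longer is possible.

9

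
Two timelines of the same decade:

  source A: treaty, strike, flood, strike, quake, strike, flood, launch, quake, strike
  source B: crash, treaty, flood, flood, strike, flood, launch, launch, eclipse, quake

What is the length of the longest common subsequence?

Pick treaty [1,2], flood [3,4], strike [6,5], flood [7,6], launch [8,8], quake [9,10]; all 6 events appear in both, in order. Since dp[10][10] = 6, nothing longer is possible.

6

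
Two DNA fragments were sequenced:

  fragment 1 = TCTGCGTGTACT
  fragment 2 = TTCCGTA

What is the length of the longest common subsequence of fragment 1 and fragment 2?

6

Let dp[i][j] be the LCS length of the first i bases of fragment 1 and the first j bases of fragment 2. dp[i][j] = dp[i-1][j-1]+1 when the i-th and j-th bases match, else max(dp[i-1][j], dp[i][j-1]).
    ·  T  T  C  C  G  T  A
 ·  0  0  0  0  0  0  0  0
 T  0  1  1  1  1  1  1  1
 C  0  1  1  2  2  2  2  2
 T  0  1  2  2  2  2  3  3
 G  0  1  2  2  2  3  3  3
 C  0  1  2  3  3  3  3  3
 G  0  1  2  3  3  4  4  4
 T  0  1  2  3  3  4  5  5
 G  0  1  2  3  3  4  5  5
 T  0  1  2  3  3  4  5  5
 A  0  1  2  3  3  4  5  6
 C  0  1  2  3  4  4  5  6
 T  0  1  2  3  4  4  5  6
dp[12][7] = 6. One LCS (by backtracking along matches): TCCGTA.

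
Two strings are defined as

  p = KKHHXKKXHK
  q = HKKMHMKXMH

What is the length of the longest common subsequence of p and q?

One common subsequence of length 6: K [1,2], K [2,3], H [3,5], K [7,7], X [8,8], H [9,10], and the DP table's final entry dp[10][10] is also 6, so no common subsequence is longer.

6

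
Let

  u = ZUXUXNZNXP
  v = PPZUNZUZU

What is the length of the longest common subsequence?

4

Let dp[i][j] be the LCS length of the first i characters of u and the first j characters of v. dp[i][j] = dp[i-1][j-1]+1 when the i-th and j-th characters match, else max(dp[i-1][j], dp[i][j-1]).
    ·  P  P  Z  U  N  Z  U  Z  U
 ·  0  0  0  0  0  0  0  0  0  0
 Z  0  0  0  1  1  1  1  1  1  1
 U  0  0  0  1  2  2  2  2  2  2
 X  0  0  0  1  2  2  2  2  2  2
 U  0  0  0  1  2  2  2  3  3  3
 X  0  0  0  1  2  2  2  3  3  3
 N  0  0  0  1  2  3  3  3  3  3
 Z  0  0  0  1  2  3  4  4  4  4
 N  0  0  0  1  2  3  4  4  4  4
 X  0  0  0  1  2  3  4  4  4  4
 P  0  1  1  1  2  3  4  4  4  4
dp[10][9] = 4. One LCS (by backtracking along matches): ZUUZ.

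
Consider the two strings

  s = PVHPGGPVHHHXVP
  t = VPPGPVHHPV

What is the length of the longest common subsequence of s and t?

8

Let dp[i][j] be the LCS length of the first i characters of s and the first j characters of t. dp[i][j] = dp[i-1][j-1]+1 when the i-th and j-th characters match, else max(dp[i-1][j], dp[i][j-1]).
    ·  V  P  P  G  P  V  H  H  P  V
 ·  0  0  0  0  0  0  0  0  0  0  0
 P  0  0  1  1  1  1  1  1  1  1  1
 V  0  1  1  1  1  1  2  2  2  2  2
 H  0  1  1  1  1  1  2  3  3  3  3
 P  0  1  2  2  2  2  2  3  3  4  4
 G  0  1  2  2  3  3  3  3  3  4  4
 G  0  1  2  2  3  3  3  3  3  4  4
 P  0  1  2  3  3  4  4  4  4  4  4
 V  0  1  2  3  3  4  5  5  5  5  5
 H  0  1  2  3  3  4  5  6  6  6  6
 H  0  1  2  3  3  4  5  6  7  7  7
 H  0  1  2  3  3  4  5  6  7  7  7
 X  0  1  2  3  3  4  5  6  7  7  7
 V  0  1  2  3  3  4  5  6  7  7  8
 P  0  1  2  3  3  4  5  6  7  8  8
dp[14][10] = 8. One LCS (by backtracking along matches): PPGPVHHV.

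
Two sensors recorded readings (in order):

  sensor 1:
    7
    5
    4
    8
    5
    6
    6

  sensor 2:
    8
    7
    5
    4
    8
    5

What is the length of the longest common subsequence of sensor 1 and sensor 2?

Taking 7 at sensor 1[1]=sensor 2[2]; then 5 at sensor 1[2]=sensor 2[3]; then 4 at sensor 1[3]=sensor 2[4]; then 8 at sensor 1[4]=sensor 2[5]; then 5 at sensor 1[5]=sensor 2[6] gives a common subsequence of length 5. The LCS DP gives dp[7][6] = 5, so this is optimal.

5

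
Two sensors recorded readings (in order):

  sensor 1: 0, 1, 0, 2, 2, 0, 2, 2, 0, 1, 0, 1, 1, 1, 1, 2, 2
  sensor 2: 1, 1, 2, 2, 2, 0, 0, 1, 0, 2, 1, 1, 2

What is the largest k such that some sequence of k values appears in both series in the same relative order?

Taking 1 at sensor 1[2]=sensor 2[2]; then 2 at sensor 1[4]=sensor 2[4]; then 2 at sensor 1[5]=sensor 2[5]; then 0 at sensor 1[6]=sensor 2[6]; then 0 at sensor 1[9]=sensor 2[7]; then 1 at sensor 1[10]=sensor 2[8]; then 0 at sensor 1[11]=sensor 2[9]; then 1 at sensor 1[14]=sensor 2[11]; then 1 at sensor 1[15]=sensor 2[12]; then 2 at sensor 1[17]=sensor 2[13] gives a common subsequence of length 10. Since dp[17][13] = 10, nothing longer is possible.

10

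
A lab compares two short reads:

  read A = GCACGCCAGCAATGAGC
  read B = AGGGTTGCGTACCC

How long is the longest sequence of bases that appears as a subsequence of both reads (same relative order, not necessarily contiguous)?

Taking G [1,4]; then G [5,7]; then C [7,8]; then G [9,9]; then T [13,10]; then A [15,11]; then C [17,14] gives a common subsequence of length 7, and the DP table's final entry dp[17][14] is also 7, so no common subsequence is longer.

7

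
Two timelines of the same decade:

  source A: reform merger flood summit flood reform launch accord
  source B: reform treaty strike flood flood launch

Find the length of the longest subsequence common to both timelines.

Pick reform [1,1], flood [3,4], flood [5,5], launch [7,6]; all 4 events appear in both, in order. dp[8][6] = 4 confirms this is the maximum.

4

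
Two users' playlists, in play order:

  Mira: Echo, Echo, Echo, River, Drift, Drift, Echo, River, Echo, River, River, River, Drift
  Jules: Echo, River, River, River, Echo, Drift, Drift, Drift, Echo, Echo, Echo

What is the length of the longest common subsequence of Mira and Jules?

6

Match Echo [1,1], then Echo [2,5], then Drift [5,7], then Drift [6,8], then Echo [7,10], then Echo [9,11] — 6 songs in the same relative order in both, and the DP table's final entry dp[13][11] is also 6, so no common subsequence is longer.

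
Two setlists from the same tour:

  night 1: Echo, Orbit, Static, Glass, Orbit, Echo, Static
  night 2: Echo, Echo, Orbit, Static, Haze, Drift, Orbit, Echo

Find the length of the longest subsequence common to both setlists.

5

Pick Echo (night 1 #1, night 2 #2), then Orbit (night 1 #2, night 2 #3), then Static (night 1 #3, night 2 #4), then Orbit (night 1 #5, night 2 #7), then Echo (night 1 #6, night 2 #8); all 5 songs appear in both, in order, and the DP table's final entry dp[7][8] is also 5, so no common subsequence is longer.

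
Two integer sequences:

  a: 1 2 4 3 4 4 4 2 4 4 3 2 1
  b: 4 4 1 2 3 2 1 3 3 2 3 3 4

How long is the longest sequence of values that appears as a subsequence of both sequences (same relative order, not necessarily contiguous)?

Pick 1 at a[1]=b[3] → 2 at a[2]=b[4] → 3 at a[4]=b[5] → 2 at a[8]=b[6] → 3 at a[11]=b[9] → 2 at a[12]=b[10]; all 6 values appear in both, in order, and the DP table's final entry dp[13][13] is also 6, so no common subsequence is longer.

6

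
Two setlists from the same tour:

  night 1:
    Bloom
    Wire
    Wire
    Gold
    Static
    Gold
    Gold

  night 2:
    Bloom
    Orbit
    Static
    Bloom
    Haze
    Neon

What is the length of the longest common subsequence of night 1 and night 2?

Taking Bloom (night 1 #1, night 2 #1), then Static (night 1 #5, night 2 #3) gives a common subsequence of length 2. Since dp[7][6] = 2, nothing longer is possible.

2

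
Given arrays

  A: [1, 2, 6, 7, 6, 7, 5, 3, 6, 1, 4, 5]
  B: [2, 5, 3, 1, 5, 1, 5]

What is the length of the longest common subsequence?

Taking 2 (A #2, B #1) → 5 (A #7, B #2) → 3 (A #8, B #3) → 1 (A #10, B #6) → 5 (A #12, B #7) gives a common subsequence of length 5. dp[12][7] = 5 confirms this is the maximum.

5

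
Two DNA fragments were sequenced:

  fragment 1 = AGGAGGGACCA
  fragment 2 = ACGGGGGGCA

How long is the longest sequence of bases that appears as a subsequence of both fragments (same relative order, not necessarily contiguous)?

8

Match A (fragment 1 #1, fragment 2 #1), then G (fragment 1 #2, fragment 2 #4), then G (fragment 1 #3, fragment 2 #5), then G (fragment 1 #5, fragment 2 #6), then G (fragment 1 #6, fragment 2 #7), then G (fragment 1 #7, fragment 2 #8), then C (fragment 1 #10, fragment 2 #9), then A (fragment 1 #11, fragment 2 #10) — 8 bases in the same relative order in both. The LCS DP gives dp[11][10] = 8, so this is optimal.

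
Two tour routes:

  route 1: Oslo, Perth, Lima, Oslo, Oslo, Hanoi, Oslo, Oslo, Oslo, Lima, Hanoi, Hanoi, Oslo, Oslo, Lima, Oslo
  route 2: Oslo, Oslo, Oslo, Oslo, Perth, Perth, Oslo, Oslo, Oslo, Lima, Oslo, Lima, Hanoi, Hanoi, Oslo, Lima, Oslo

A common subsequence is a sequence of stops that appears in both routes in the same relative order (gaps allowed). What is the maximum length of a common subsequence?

12

Pick Oslo at route 1[1]=route 2[4] → Perth at route 1[2]=route 2[6] → Oslo at route 1[4]=route 2[7] → Oslo at route 1[5]=route 2[8] → Oslo at route 1[7]=route 2[9] → Oslo at route 1[9]=route 2[11] → Lima at route 1[10]=route 2[12] → Hanoi at route 1[11]=route 2[13] → Hanoi at route 1[12]=route 2[14] → Oslo at route 1[14]=route 2[15] → Lima at route 1[15]=route 2[16] → Oslo at route 1[16]=route 2[17]; all 12 stops appear in both, in order, and the DP table's final entry dp[16][17] is also 12, so no common subsequence is longer.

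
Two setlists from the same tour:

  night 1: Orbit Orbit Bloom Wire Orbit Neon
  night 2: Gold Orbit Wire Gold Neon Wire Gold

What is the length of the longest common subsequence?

Taking Orbit (night 1 #2, night 2 #2), Wire (night 1 #4, night 2 #3), Neon (night 1 #6, night 2 #5) gives a common subsequence of length 3. The LCS DP gives dp[6][7] = 3, so this is optimal.

3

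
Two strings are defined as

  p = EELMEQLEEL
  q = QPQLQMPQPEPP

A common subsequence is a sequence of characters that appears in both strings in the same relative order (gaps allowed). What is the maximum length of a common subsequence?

4

Match L at p[3]=q[4] → M at p[4]=q[6] → Q at p[6]=q[8] → E at p[8]=q[10] — 4 characters in the same relative order in both. The LCS DP gives dp[10][12] = 4, so this is optimal.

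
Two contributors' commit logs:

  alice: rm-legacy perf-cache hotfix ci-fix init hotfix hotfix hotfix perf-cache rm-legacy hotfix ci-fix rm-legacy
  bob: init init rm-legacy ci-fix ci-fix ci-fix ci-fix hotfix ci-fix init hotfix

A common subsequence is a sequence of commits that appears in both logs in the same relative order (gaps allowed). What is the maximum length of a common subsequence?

Match rm-legacy (alice #1, bob #3); then hotfix (alice #3, bob #8); then ci-fix (alice #4, bob #9); then init (alice #5, bob #10); then hotfix (alice #11, bob #11) — 5 commits in the same relative order in both, and the DP table's final entry dp[13][11] is also 5, so no common subsequence is longer.

5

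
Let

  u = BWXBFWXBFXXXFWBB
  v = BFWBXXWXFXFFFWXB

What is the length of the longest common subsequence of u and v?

10

One common subsequence of length 10: B [1,1], then W [2,3], then X [3,6], then W [6,7], then X [7,8], then F [9,9], then X [10,10], then F [13,13], then W [14,14], then B [16,16]. dp[16][16] = 10 confirms this is the maximum.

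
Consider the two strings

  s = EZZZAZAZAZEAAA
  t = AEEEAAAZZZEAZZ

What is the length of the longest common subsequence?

One common subsequence of length 7: E [1,4] → Z [2,8] → Z [3,9] → Z [4,10] → A [7,12] → Z [8,13] → Z [10,14]. Since dp[14][14] = 7, nothing longer is possible.

7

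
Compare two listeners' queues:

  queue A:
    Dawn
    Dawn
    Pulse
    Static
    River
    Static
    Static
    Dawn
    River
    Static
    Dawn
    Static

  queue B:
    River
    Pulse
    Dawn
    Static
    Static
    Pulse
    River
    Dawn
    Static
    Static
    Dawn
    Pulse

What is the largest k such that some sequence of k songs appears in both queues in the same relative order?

Taking Dawn at queue A[1]=queue B[3], then Pulse at queue A[3]=queue B[6], then River at queue A[5]=queue B[7], then Static at queue A[6]=queue B[9], then Static at queue A[7]=queue B[10], then Dawn at queue A[8]=queue B[11] gives a common subsequence of length 6, and the DP table's final entry dp[12][12] is also 6, so no common subsequence is longer.

6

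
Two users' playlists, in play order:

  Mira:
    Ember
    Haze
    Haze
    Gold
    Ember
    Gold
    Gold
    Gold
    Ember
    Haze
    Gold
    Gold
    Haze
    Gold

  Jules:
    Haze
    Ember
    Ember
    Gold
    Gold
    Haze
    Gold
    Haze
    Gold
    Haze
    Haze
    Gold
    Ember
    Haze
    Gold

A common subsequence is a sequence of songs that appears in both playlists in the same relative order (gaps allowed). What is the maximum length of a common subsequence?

10

Taking Ember [1,2] → Ember [5,3] → Gold [6,4] → Gold [7,5] → Gold [8,7] → Haze [10,8] → Gold [11,9] → Gold [12,12] → Haze [13,14] → Gold [14,15] gives a common subsequence of length 10. Since dp[14][15] = 10, nothing longer is possible.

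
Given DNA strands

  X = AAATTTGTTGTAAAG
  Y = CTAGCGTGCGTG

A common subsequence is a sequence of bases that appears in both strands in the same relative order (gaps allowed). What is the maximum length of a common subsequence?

6

Taking A (X #1, Y #3); then T (X #6, Y #7); then G (X #7, Y #8); then G (X #10, Y #10); then T (X #11, Y #11); then G (X #15, Y #12) gives a common subsequence of length 6. The LCS DP gives dp[15][12] = 6, so this is optimal.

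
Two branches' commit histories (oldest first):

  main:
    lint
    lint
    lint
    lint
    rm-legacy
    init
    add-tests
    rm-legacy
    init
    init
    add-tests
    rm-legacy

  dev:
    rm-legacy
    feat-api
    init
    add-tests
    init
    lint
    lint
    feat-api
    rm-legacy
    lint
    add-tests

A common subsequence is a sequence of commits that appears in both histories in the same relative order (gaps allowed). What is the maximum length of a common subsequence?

One common subsequence of length 5: rm-legacy at main[5]=dev[1] → init at main[6]=dev[3] → add-tests at main[7]=dev[4] → rm-legacy at main[8]=dev[9] → add-tests at main[11]=dev[11], and the DP table's final entry dp[12][11] is also 5, so no common subsequence is longer.

5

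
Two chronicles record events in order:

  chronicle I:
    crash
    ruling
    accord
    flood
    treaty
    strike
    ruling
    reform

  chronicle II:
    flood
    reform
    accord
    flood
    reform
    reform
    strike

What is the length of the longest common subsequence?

3

One common subsequence of length 3: accord at chronicle I[3]=chronicle II[3], flood at chronicle I[4]=chronicle II[4], strike at chronicle I[6]=chronicle II[7], and the DP table's final entry dp[8][7] is also 3, so no common subsequence is longer.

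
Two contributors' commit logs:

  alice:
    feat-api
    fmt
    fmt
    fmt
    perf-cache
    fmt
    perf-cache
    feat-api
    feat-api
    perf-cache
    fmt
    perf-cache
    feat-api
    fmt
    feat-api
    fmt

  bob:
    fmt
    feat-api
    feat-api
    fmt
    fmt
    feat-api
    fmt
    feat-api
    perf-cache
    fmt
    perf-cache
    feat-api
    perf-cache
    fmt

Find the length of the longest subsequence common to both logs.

10

One common subsequence of length 10: feat-api [1,3], fmt [2,4], fmt [3,5], fmt [4,7], perf-cache [5,9], fmt [6,10], perf-cache [7,11], feat-api [9,12], perf-cache [12,13], fmt [16,14]. dp[16][14] = 10 confirms this is the maximum.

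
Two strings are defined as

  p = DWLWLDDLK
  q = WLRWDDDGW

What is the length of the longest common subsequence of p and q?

Taking W [2,1] → L [3,2] → W [4,4] → D [6,6] → D [7,7] gives a common subsequence of length 5, and the DP table's final entry dp[9][9] is also 5, so no common subsequence is longer.

5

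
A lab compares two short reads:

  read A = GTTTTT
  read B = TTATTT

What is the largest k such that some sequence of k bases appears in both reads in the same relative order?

Let dp[i][j] be the LCS length of the first i bases of read A and the first j bases of read B. dp[i][j] = dp[i-1][j-1]+1 when the i-th and j-th bases match, else max(dp[i-1][j], dp[i][j-1]).
    ·  T  T  A  T  T  T
 ·  0  0  0  0  0  0  0
 G  0  0  0  0  0  0  0
 T  0  1  1  1  1  1  1
 T  0  1  2  2  2  2  2
 T  0  1  2  2  3  3  3
 T  0  1  2  2  3  4  4
 T  0  1  2  2  3  4  5
dp[6][6] = 5. One LCS (by backtracking along matches): TTTTT.

5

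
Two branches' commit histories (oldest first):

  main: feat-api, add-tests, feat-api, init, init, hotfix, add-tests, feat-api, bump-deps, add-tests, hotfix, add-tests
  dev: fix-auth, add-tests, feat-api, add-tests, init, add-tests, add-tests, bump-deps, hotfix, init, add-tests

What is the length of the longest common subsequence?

Match feat-api at main[1]=dev[3], then add-tests at main[2]=dev[4], then init at main[4]=dev[5], then add-tests at main[7]=dev[7], then bump-deps at main[9]=dev[8], then hotfix at main[11]=dev[9], then add-tests at main[12]=dev[11] — 7 commits in the same relative order in both. Since dp[12][11] = 7, nothing longer is possible.

7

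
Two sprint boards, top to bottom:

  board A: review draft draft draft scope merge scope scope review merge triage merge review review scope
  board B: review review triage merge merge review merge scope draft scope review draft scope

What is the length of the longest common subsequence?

Pick review at board A[1]=board B[1], then review at board A[9]=board B[2], then merge at board A[10]=board B[4], then merge at board A[12]=board B[5], then review at board A[13]=board B[6], then review at board A[14]=board B[11], then scope at board A[15]=board B[13]; all 7 tasks appear in both, in order. The LCS DP gives dp[15][13] = 7, so this is optimal.

7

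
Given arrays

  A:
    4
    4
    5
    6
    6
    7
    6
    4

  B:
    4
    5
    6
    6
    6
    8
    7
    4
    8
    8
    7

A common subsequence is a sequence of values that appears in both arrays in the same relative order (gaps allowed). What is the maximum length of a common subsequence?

6

Match 4 at A[2]=B[1] → 5 at A[3]=B[2] → 6 at A[4]=B[4] → 6 at A[5]=B[5] → 7 at A[6]=B[7] → 4 at A[8]=B[8] — 6 values in the same relative order in both. The LCS DP gives dp[8][11] = 6, so this is optimal.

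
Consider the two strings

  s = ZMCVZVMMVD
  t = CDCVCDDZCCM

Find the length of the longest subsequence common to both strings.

Let dp[i][j] be the LCS length of the first i characters of s and the first j characters of t. dp[i][j] = dp[i-1][j-1]+1 when the i-th and j-th characters match, else max(dp[i-1][j], dp[i][j-1]).
    ·  C  D  C  V  C  D  D  Z  C  C  M
 ·  0  0  0  0  0  0  0  0  0  0  0  0
 Z  0  0  0  0  0  0  0  0  1  1  1  1
 M  0  0  0  0  0  0  0  0  1  1  1  2
 C  0  1  1  1  1  1  1  1  1  2  2  2
 V  0  1  1  1  2  2  2  2  2  2  2  2
 Z  0  1  1  1  2  2  2  2  3  3  3  3
 V  0  1  1  1  2  2  2  2  3  3  3  3
 M  0  1  1  1  2  2  2  2  3  3  3  4
 M  0  1  1  1  2  2  2  2  3  3  3  4
 V  0  1  1  1  2  2  2  2  3  3  3  4
 D  0  1  2  2  2  2  3  3  3  3  3  4
dp[10][11] = 4. One LCS (by backtracking along matches): CVZM.

4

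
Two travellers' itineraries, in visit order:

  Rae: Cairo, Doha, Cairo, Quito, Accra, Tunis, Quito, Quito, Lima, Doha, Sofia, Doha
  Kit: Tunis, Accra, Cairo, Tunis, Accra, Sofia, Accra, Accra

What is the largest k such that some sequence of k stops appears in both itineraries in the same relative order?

3

One common subsequence of length 3: Cairo (Rae #1, Kit #3), Accra (Rae #5, Kit #5), Sofia (Rae #11, Kit #6). Since dp[12][8] = 3, nothing longer is possible.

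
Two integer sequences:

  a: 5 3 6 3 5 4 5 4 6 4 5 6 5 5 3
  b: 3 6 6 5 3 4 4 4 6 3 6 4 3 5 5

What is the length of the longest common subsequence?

9

Match 3 [2,1], then 6 [3,3], then 3 [4,5], then 4 [6,7], then 4 [8,8], then 6 [9,11], then 4 [10,12], then 5 [13,14], then 5 [14,15] — 9 values in the same relative order in both, and the DP table's final entry dp[15][15] is also 9, so no common subsequence is longer.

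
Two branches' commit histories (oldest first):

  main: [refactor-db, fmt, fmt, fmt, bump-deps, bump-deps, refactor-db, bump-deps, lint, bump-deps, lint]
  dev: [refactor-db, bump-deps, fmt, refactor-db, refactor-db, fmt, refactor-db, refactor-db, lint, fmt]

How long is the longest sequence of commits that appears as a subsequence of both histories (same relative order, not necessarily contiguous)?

5

Match refactor-db [1,1], then fmt [2,3], then fmt [3,6], then refactor-db [7,8], then lint [9,9] — 5 commits in the same relative order in both. The LCS DP gives dp[11][10] = 5, so this is optimal.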